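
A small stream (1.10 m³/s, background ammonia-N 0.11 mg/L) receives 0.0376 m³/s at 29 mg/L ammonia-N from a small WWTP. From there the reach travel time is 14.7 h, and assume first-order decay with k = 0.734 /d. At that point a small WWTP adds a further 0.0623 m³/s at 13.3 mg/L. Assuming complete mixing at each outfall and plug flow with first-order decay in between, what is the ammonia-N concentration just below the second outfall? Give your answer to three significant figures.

Mass balance: C = (1.100·0.1100 + 0.03760·29.00) / 1.138 = 1.211/1.138 = 1.065 mg/L; combined flow 1.138 m³/s.
Applying C = C₀e^(−kt): 1.065 × 0.6379 = 0.6793 mg/L.
At the second outfall, C = (1.138·0.6793 + 0.06230·13.30) / (1.138 + 0.06230) = 1.335 mg/L.

1.33 mg/L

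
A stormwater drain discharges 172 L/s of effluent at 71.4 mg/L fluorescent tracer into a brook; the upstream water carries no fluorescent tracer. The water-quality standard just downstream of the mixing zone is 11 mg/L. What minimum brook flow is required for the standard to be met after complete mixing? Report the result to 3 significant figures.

Set C_mix = 11: (Q·0 + 172.0·71.40) / (Q + 172.0) = 11
→ Q = 172.0·(71.40 − 11)/(11 − 0) = 944.4 L/s.

944 L/s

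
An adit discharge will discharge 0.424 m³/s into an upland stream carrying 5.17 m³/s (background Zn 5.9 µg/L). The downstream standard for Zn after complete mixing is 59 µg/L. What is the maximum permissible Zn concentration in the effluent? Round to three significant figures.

At the limit, (Qr·Cr + Qe·Cₑ)/(Qr + Qe) = 59:
Cₑ = (5.594·59 − 5.170·5.900) / 0.4240 = 706.5 µg/L.

706 µg/L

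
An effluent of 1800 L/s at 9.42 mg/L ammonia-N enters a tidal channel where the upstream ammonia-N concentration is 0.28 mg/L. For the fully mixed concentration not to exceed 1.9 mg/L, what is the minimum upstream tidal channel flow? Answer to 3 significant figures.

Set C_mix = 1.9: (Q·0.2800 + 1800·9.420) / (Q + 1800) = 1.9
→ Q = 1800·(9.420 − 1.9)/(1.9 − 0.2800) = 8356 L/s.

8360 L/s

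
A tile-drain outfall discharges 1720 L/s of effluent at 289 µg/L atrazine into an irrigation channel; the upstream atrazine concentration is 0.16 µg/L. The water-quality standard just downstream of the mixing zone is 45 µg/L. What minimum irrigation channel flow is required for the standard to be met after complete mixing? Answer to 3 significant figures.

9360 L/s

Set C_mix = 45: (Q·0.1600 + 1720·289.0) / (Q + 1720) = 45
→ Q = 1720·(289.0 − 45)/(45 − 0.1600) = 9360 L/s.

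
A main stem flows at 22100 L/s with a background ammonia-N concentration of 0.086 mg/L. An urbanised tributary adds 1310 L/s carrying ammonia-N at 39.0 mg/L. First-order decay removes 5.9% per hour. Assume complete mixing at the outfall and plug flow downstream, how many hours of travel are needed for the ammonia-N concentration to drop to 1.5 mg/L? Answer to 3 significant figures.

Mass balance: C = (22100·0.08600 + 1310·39.00) / 23410 = 52990/23410 = 2.264 mg/L.
5.9%/h lost → k = −ln(1 − 0.059) = 0.06081 h⁻¹.
2.264·exp(−k·t) = 1.5 → t = ln(2.264/1.5)/k = 24360 s = 6.767 h.

6.77 h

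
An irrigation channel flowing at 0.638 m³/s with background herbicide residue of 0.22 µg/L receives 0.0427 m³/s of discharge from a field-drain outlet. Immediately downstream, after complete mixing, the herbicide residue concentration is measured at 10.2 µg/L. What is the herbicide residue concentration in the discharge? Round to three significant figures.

Mass balance: 0.6380·0.2200 + 0.04270·Cₑ = 0.6807·10.20
→ Cₑ = (0.6807·10.20 − 0.6380·0.2200) / 0.04270 = 159.3 µg/L.

159 µg/L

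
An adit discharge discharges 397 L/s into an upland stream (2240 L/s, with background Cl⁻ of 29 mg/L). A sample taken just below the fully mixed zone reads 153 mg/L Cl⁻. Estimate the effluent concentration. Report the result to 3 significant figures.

853 mg/L

Mass balance: 2240·29.00 + 397.0·Cₑ = 2637·153.0
→ Cₑ = (2637·153.0 − 2240·29.00) / 397.0 = 852.6 mg/L.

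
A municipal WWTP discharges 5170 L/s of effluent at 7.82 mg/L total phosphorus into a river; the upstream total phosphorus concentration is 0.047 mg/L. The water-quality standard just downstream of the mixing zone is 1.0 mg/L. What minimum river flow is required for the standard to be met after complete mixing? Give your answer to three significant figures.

37000 L/s

Set C_mix = 1.0: (Q·0.04700 + 5170·7.820) / (Q + 5170) = 1.0
→ Q = 5170·(7.820 − 1.0)/(1.0 − 0.04700) = 37000 L/s.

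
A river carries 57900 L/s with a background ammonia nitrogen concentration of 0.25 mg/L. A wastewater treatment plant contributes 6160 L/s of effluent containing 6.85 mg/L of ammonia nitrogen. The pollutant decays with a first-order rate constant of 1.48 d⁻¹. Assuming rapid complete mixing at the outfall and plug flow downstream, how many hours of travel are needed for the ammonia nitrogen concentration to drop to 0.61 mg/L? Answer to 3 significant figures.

6.03 h

Flow-weighted average: C = (57900·0.2500 + 6160·6.850) / 64060 = 56670/64060 = 0.8847 mg/L.
0.8847·exp(−k·t) = 0.61 → t = ln(0.8847/0.61)/k = 21700 s = 6.028 h.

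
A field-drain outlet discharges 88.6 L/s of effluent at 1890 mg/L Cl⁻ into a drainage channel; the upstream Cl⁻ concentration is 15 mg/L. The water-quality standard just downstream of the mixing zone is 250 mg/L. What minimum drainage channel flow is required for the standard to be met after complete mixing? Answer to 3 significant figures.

Set C_mix = 250: (Q·15.00 + 88.60·1890) / (Q + 88.60) = 250
→ Q = 88.60·(1890 − 250)/(250 − 15.00) = 618.3 L/s.

618 L/s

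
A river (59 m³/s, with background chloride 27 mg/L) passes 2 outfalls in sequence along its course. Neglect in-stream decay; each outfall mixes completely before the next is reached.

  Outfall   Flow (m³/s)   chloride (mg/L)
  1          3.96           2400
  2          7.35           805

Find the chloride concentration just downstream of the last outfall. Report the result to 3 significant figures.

242 mg/L

Below outfall 1: Q → 62.96 m³/s, C = (59.00·27.00 + 3.960·2400)/62.96 = 176.3 mg/L.
Below outfall 2: Q → 70.31 m³/s, C = (62.96·176.3 + 7.350·805.0)/70.31 = 242.0 mg/L.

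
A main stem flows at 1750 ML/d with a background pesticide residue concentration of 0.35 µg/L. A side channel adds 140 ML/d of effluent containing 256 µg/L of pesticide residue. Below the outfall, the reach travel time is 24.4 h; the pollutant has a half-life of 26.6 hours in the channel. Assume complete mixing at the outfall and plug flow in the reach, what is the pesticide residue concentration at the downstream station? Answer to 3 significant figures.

10.2 µg/L

Mixed concentration C = ΣQC/ΣQ = (1750·0.3500 + 140.0·256.0) / 1890 = 36450/1890 = 19.29 µg/L.
Half-life 26.6 h → k = ln 2 / 26.6 = 0.02606 h⁻¹ = 0.6254 d⁻¹.
First-order decay: C = 19.29·exp(−k·t) = 19.29·0.5295 = 10.21 µg/L.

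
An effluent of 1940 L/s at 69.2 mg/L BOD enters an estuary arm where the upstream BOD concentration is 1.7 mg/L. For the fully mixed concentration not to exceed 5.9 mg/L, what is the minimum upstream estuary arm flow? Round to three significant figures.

Set C_mix = 5.9: (Q·1.700 + 1940·69.20) / (Q + 1940) = 5.9
→ Q = 1940·(69.20 − 5.9)/(5.9 − 1.700) = 29240 L/s.

29200 L/s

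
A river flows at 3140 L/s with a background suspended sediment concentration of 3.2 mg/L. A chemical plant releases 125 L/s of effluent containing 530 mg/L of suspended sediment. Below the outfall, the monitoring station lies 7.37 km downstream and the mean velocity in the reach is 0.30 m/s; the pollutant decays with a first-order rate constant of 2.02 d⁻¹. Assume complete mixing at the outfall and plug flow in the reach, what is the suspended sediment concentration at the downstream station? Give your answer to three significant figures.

After mixing, C = (3140·3.200 + 125.0·530.0) / 3265 = 76300/3265 = 23.37 mg/L.
Travel time t = 7.37·1000 / 0.30 = 24570 s = 6.824 h.
Decay over the reach: 23.37·exp(−kt) = 23.37·0.5631 = 13.16 mg/L.

13.2 mg/L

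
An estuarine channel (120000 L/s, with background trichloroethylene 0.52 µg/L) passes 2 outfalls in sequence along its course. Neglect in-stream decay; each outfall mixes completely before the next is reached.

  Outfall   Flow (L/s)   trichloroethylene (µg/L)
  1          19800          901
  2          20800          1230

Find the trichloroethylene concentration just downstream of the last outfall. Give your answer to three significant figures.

After outfall 1: Q = 120000 + 19800 = 139800 L/s; C = (120000·0.5200 + 19800·901.0)/139800 = 128.1 µg/L.
After outfall 2: Q = 139800 + 20800 = 160600 L/s; C = (139800·128.1 + 20800·1230)/160600 = 270.8 µg/L.

271 µg/L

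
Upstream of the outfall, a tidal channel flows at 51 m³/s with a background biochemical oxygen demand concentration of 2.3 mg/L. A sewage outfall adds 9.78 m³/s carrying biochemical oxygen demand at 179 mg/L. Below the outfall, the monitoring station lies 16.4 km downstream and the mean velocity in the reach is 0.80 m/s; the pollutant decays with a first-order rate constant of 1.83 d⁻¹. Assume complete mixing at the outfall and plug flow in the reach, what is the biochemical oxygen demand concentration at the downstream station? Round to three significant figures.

Mixed concentration C = ΣQC/ΣQ = (51.00·2.300 + 9.780·179.0) / 60.78 = 1868/60.78 = 30.73 mg/L.
Travel time t = 16.4·1000 / 0.80 = 20500 s = 5.694 h.
After decay, C = 30.73 × e^(−kt) = 30.73 × 0.6478 = 19.91 mg/L.

19.9 mg/L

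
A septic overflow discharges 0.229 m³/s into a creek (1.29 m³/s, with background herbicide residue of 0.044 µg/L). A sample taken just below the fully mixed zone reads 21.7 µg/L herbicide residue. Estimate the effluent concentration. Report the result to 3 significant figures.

144 µg/L

Mass balance: 1.290·0.04400 + 0.2290·Cₑ = 1.519·21.70
→ Cₑ = (1.519·21.70 − 1.290·0.04400) / 0.2290 = 143.7 µg/L.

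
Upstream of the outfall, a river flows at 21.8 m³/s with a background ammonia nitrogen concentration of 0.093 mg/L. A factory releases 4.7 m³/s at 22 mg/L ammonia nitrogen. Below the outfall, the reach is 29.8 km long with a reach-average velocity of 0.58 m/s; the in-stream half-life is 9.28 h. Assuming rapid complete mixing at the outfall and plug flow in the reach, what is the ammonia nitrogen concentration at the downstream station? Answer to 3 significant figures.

Mixed concentration C = ΣQC/ΣQ = (21.80·0.09300 + 4.700·22.00) / 26.50 = 105.4/26.50 = 3.978 mg/L.
Travel time t = 29.8·1000 / 0.58 = 51380 s = 14.27 h.
Half-life 9.28 h → k = ln 2 / 9.28 = 0.07469 h⁻¹ = 1.793 d⁻¹.
After decay, C = 3.978 × e^(−kt) = 3.978 × 0.3444 = 1.370 mg/L.

1.37 mg/L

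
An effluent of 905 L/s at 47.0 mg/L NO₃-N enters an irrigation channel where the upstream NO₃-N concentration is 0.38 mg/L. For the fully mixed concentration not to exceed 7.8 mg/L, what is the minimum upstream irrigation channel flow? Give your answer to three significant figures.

Set C_mix = 7.8: (Q·0.3800 + 905.0·47.00) / (Q + 905.0) = 7.8
→ Q = 905.0·(47.00 − 7.8)/(7.8 − 0.3800) = 4781 L/s.

4780 L/s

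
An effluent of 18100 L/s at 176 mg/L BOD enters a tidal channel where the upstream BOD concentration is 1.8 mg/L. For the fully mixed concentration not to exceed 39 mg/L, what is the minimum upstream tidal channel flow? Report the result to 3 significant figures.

Set C_mix = 39: (Q·1.800 + 18100·176.0) / (Q + 18100) = 39
→ Q = 18100·(176.0 − 39)/(39 − 1.800) = 66660 L/s.

66700 L/s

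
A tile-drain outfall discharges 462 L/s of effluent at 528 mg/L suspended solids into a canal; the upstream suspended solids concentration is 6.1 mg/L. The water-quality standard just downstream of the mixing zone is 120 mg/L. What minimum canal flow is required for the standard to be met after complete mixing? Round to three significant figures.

Set C_mix = 120: (Q·6.100 + 462.0·528.0) / (Q + 462.0) = 120
→ Q = 462.0·(528.0 − 120)/(120 − 6.100) = 1655 L/s.

1650 L/s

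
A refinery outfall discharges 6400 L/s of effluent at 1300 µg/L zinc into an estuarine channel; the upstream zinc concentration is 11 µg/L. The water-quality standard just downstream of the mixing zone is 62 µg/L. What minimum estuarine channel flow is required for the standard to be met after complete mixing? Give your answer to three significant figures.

155000 L/s

Set C_mix = 62: (Q·11.00 + 6400·1300) / (Q + 6400) = 62
→ Q = 6400·(1300 − 62)/(62 − 11.00) = 155400 L/s.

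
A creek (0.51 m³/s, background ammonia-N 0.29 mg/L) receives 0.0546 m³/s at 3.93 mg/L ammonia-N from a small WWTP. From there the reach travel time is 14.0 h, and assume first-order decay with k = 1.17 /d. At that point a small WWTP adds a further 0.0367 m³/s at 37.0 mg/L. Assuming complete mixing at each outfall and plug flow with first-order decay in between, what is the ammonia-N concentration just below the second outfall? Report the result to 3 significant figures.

2.56 mg/L

Conservation of mass: C = (0.5100·0.2900 + 0.05460·3.930) / 0.5646 = 0.3625/0.5646 = 0.6420 mg/L; combined flow 0.5646 m³/s.
Decay over the reach: 0.6420·exp(−kt) = 0.6420·0.5054 = 0.3244 mg/L.
Second outfall: C = (0.5646·0.3244 + 0.03670·37.00)/0.6013 = 2.563 mg/L.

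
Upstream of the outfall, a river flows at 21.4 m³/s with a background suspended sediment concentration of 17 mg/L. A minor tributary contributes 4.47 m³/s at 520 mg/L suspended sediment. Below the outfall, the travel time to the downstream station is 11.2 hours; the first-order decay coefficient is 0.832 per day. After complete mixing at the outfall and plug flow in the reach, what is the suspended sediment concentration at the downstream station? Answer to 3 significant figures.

Conservation of mass: C = (21.40·17.00 + 4.470·520.0) / 25.87 = 2688/25.87 = 103.9 mg/L.
After decay, C = 103.9 × e^(−kt) = 103.9 × 0.6782 = 70.48 mg/L.

70.5 mg/L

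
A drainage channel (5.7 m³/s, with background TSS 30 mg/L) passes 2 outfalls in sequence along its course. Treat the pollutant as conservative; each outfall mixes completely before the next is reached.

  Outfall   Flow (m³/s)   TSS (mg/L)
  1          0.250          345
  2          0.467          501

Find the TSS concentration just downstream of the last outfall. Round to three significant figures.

Below outfall 1: Q → 5.950 m³/s, C = (5.700·30.00 + 0.2500·345.0)/5.950 = 43.24 mg/L.
Below outfall 2: Q → 6.417 m³/s, C = (5.950·43.24 + 0.4670·501.0)/6.417 = 76.55 mg/L.

76.5 mg/L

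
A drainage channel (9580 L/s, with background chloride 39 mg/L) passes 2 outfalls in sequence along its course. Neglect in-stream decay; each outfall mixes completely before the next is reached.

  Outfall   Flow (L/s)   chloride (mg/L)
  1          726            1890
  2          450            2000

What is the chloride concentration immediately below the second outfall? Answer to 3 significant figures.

Outfall 1: combined Q = 10310 L/s; C = (9580·39.00 + 726.0·1890)/10310 = 169.4 mg/L.
Outfall 2: combined Q = 10760 L/s; C = (10310·169.4 + 450.0·2000)/10760 = 246.0 mg/L.

246 mg/L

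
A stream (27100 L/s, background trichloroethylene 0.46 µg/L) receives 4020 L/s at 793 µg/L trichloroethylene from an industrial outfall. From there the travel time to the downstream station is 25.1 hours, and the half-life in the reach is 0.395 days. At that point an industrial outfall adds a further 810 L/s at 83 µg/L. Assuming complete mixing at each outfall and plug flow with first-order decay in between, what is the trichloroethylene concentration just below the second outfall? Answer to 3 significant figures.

18.1 µg/L

After mixing, C = (27100·0.4600 + 4020·793.0) / 31120 = 3200000/31120 = 102.8 µg/L; combined flow 31120 L/s.
Half-life 0.395 d → k = ln 2 / 0.395 = 1.755 d⁻¹.
Applying C = C₀e^(−kt): 102.8 × 0.1596 = 16.41 µg/L.
At the second outfall, C = (31120·16.41 + 810.0·83.00) / (31120 + 810.0) = 18.10 µg/L.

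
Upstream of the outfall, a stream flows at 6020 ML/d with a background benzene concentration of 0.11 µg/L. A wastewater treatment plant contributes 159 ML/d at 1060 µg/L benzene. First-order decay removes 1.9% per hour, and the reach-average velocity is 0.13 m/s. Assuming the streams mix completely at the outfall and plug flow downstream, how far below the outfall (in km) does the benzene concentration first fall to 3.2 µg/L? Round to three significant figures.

52.4 km

Conservation of mass: C = (6020·0.1100 + 159.0·1060) / 6179 = 169200/6179 = 27.38 µg/L.
1.9%/h lost → k = −ln(1 − 0.019) = 0.01918 h⁻¹.
Set 27.38·exp(−k·t) = 3.2 → t = ln(27.38/3.2)/k = 402900 s = 111.9 h.
Distance = v·t = 0.13·402900 = 52370 m = 52.37 km.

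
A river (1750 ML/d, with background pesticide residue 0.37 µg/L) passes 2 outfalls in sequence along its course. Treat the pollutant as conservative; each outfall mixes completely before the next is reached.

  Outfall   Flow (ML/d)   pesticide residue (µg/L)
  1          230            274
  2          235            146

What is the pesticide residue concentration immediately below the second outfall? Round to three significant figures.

Below outfall 1: Q → 1980 ML/d, C = (1750·0.3700 + 230.0·274.0)/1980 = 32.16 µg/L.
Below outfall 2: Q → 2215 ML/d, C = (1980·32.16 + 235.0·146.0)/2215 = 44.23 µg/L.

44.2 µg/L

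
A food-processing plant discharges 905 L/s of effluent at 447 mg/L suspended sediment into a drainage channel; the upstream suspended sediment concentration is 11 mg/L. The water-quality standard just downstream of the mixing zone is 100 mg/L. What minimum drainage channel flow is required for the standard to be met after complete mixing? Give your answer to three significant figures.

Set C_mix = 100: (Q·11.00 + 905.0·447.0) / (Q + 905.0) = 100
→ Q = 905.0·(447.0 − 100)/(100 − 11.00) = 3528 L/s.

3530 L/s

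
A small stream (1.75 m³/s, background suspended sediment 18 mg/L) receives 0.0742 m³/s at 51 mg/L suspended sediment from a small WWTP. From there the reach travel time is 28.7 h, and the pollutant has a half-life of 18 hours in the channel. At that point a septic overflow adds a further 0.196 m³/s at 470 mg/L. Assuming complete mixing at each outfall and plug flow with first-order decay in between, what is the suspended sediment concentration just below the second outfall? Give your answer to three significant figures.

Conservation of mass: C = (1.750·18.00 + 0.07420·51.00) / 1.824 = 35.28/1.824 = 19.34 mg/L; combined flow 1.824 m³/s.
Half-life 18 h → k = ln 2 / 18 = 0.03851 h⁻¹ = 0.9242 d⁻¹.
Decay over the reach: 19.34·exp(−kt) = 19.34·0.3311 = 6.405 mg/L.
Second outfall: C = (1.824·6.405 + 0.1960·470.0)/2.020 = 51.38 mg/L.

51.4 mg/L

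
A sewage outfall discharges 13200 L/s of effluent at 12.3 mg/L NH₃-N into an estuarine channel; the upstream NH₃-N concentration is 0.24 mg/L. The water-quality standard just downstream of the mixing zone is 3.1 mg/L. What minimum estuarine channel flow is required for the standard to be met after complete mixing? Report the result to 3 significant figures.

Set C_mix = 3.1: (Q·0.2400 + 13200·12.30) / (Q + 13200) = 3.1
→ Q = 13200·(12.30 − 3.1)/(3.1 − 0.2400) = 42460 L/s.

42500 L/s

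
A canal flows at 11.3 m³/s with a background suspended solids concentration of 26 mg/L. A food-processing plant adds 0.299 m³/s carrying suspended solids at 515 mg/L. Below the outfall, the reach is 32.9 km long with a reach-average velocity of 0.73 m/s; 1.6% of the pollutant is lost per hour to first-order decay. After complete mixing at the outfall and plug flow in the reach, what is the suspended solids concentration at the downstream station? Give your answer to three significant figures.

31.5 mg/L

Conservation of mass: C = (11.30·26.00 + 0.2990·515.0) / 11.60 = 447.8/11.60 = 38.61 mg/L.
Travel time t = 32.9·1000 / 0.73 = 45070 s = 12.52 h.
1.6%/h lost → k = −ln(1 − 0.016) = 0.01613 h⁻¹.
First-order decay: C = 38.61·exp(−k·t) = 38.61·0.8172 = 31.55 mg/L.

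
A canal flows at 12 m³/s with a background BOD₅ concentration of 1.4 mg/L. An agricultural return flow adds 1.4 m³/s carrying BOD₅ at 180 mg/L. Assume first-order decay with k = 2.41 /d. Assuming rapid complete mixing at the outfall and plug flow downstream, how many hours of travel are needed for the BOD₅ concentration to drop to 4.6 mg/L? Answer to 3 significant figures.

After mixing, C = (12.00·1.400 + 1.400·180.0) / 13.40 = 268.8/13.40 = 20.06 mg/L.
20.06·exp(−k·t) = 4.6 → t = ln(20.06/4.6)/k = 52800 s = 14.67 h.

14.7 h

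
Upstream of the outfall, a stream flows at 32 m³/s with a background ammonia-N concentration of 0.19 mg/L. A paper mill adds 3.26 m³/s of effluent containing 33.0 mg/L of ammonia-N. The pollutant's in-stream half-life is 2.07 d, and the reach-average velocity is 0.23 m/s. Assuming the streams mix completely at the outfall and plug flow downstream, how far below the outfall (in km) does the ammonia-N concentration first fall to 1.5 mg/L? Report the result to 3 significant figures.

45.4 km

After mixing, C = (32.00·0.1900 + 3.260·33.00) / 35.26 = 113.7/35.26 = 3.223 mg/L.
Half-life 2.07 d → k = ln 2 / 2.07 = 0.3349 d⁻¹.
Set 3.223·exp(−k·t) = 1.5 → t = ln(3.223/1.5)/k = 197400 s = 54.83 h.
Distance = v·t = 0.23·197400 = 45400 m = 45.40 km.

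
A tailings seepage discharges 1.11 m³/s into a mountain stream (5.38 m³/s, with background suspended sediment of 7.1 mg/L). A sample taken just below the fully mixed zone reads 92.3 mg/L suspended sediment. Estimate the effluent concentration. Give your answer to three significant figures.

505 mg/L

Mass balance: 5.380·7.100 + 1.110·Cₑ = 6.490·92.30
→ Cₑ = (6.490·92.30 − 5.380·7.100) / 1.110 = 505.3 mg/L.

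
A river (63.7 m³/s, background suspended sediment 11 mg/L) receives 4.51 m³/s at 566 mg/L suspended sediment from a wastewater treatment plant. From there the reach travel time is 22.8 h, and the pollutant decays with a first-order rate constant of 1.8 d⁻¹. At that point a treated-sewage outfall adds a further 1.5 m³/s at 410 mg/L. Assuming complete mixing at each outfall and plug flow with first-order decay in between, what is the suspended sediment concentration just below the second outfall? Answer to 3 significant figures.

17.3 mg/L

Mixed concentration C = ΣQC/ΣQ = (63.70·11.00 + 4.510·566.0) / 68.21 = 3253/68.21 = 47.70 mg/L; combined flow 68.21 m³/s.
After decay, C = 47.70 × e^(−kt) = 47.70 × 0.1809 = 8.627 mg/L.
Second outfall: C = (68.21·8.627 + 1.500·410.0)/69.71 = 17.26 mg/L.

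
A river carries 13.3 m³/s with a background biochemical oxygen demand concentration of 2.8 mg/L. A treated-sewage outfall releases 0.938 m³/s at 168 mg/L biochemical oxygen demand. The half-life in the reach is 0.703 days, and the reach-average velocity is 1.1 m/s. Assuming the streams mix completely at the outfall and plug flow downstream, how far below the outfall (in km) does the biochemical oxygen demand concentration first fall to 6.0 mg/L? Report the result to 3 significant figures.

Flow-weighted average: C = (13.30·2.800 + 0.9380·168.0) / 14.24 = 194.8/14.24 = 13.68 mg/L.
Half-life 0.703 d → k = ln 2 / 0.703 = 0.9860 d⁻¹.
Set 13.68·exp(−k·t) = 6.0 → t = ln(13.68/6.0)/k = 72240 s = 20.07 h.
Distance = v·t = 1.1·72240 = 79470 m = 79.47 km.

79.5 km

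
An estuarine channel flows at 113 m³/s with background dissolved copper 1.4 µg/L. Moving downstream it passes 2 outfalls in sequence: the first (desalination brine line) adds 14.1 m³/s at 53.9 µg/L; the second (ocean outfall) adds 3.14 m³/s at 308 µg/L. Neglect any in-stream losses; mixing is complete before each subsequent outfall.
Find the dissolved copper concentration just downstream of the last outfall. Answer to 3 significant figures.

Outfall 1: combined Q = 127.1 m³/s; C = (113.0·1.400 + 14.10·53.90)/127.1 = 7.224 µg/L.
Outfall 2: combined Q = 130.2 m³/s; C = (127.1·7.224 + 3.140·308.0)/130.2 = 14.48 µg/L.

14.5 µg/L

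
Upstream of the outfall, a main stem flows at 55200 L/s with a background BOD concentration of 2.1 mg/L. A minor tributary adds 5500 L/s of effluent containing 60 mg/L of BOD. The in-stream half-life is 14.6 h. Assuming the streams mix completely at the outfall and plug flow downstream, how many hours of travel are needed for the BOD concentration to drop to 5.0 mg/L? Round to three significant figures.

Mass balance: C = (55200·2.100 + 5500·60.00) / 60700 = 445900/60700 = 7.346 mg/L.
Half-life 14.6 h → k = ln 2 / 14.6 = 0.04748 h⁻¹ = 1.139 d⁻¹.
7.346·exp(−k·t) = 5.0 → t = ln(7.346/5.0)/k = 29180 s = 8.104 h.

8.10 h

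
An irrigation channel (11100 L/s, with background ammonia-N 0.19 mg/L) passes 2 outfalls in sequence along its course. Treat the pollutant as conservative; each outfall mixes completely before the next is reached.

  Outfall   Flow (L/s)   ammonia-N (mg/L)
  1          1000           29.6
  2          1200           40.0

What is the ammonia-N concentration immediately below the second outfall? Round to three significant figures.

After outfall 1: Q = 11100 + 1000 = 12100 L/s; C = (11100·0.1900 + 1000·29.60)/12100 = 2.621 mg/L.
After outfall 2: Q = 12100 + 1200 = 13300 L/s; C = (12100·2.621 + 1200·40.00)/13300 = 5.993 mg/L.

5.99 mg/L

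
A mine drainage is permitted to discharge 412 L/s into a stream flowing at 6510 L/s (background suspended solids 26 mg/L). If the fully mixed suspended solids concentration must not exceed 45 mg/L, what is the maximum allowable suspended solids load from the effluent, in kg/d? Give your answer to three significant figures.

Mass balance at the limit: 6510·26.00 + 412.0·Cₑ = 6922·45 → Cₑ = 345.2 mg/L.
412.0 L/s = 0.4120 m³/s. Load = 0.4120 m³/s × 345.2 g/m³ × 86 400 s/d = 12290 kg/d.

12300 kg/d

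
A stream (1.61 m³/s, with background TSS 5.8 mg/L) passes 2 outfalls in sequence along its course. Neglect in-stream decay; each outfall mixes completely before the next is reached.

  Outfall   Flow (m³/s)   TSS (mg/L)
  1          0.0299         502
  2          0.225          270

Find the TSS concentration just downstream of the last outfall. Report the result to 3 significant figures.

45.6 mg/L

After outfall 1: Q = 1.610 + 0.02990 = 1.640 m³/s; C = (1.610·5.800 + 0.02990·502.0)/1.640 = 14.85 mg/L.
After outfall 2: Q = 1.640 + 0.2250 = 1.865 m³/s; C = (1.640·14.85 + 0.2250·270.0)/1.865 = 45.63 mg/L.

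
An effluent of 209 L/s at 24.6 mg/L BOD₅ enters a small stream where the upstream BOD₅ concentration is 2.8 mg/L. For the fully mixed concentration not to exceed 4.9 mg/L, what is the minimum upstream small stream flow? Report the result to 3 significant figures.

1960 L/s

Set C_mix = 4.9: (Q·2.800 + 209.0·24.60) / (Q + 209.0) = 4.9
→ Q = 209.0·(24.60 − 4.9)/(4.9 − 2.800) = 1961 L/s.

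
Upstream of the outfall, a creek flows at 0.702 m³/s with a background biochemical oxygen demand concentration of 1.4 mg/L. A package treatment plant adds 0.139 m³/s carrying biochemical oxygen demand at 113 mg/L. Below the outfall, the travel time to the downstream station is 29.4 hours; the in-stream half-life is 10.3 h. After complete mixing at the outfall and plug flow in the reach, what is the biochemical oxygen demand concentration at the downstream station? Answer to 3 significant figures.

After mixing, C = (0.7020·1.400 + 0.1390·113.0) / 0.8410 = 16.69/0.8410 = 19.85 mg/L.
Half-life 10.3 h → k = ln 2 / 10.3 = 0.06730 h⁻¹ = 1.615 d⁻¹.
After decay, C = 19.85 × e^(−kt) = 19.85 × 0.1383 = 2.744 mg/L.

2.74 mg/L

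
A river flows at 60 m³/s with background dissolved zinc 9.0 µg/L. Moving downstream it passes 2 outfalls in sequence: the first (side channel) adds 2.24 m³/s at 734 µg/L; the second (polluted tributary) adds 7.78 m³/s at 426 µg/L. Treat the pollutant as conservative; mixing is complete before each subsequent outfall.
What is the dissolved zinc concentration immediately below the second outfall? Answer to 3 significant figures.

After outfall 1: Q = 60.00 + 2.240 = 62.24 m³/s; C = (60.00·9.000 + 2.240·734.0)/62.24 = 35.09 µg/L.
After outfall 2: Q = 62.24 + 7.780 = 70.02 m³/s; C = (62.24·35.09 + 7.780·426.0)/70.02 = 78.53 µg/L.

78.5 µg/L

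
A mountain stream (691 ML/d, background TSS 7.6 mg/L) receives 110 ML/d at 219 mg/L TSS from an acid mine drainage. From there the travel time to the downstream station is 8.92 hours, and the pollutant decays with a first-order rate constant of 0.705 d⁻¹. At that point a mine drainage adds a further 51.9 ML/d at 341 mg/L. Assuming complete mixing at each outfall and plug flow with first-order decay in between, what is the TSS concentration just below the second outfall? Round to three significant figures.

47.2 mg/L

Conservation of mass: C = (691.0·7.600 + 110.0·219.0) / 801.0 = 29340/801.0 = 36.63 mg/L; combined flow 801.0 ML/d.
Applying C = C₀e^(−kt): 36.63 × 0.7695 = 28.19 mg/L.
At the second outfall, C = (801.0·28.19 + 51.90·341.0) / (801.0 + 51.90) = 47.22 mg/L.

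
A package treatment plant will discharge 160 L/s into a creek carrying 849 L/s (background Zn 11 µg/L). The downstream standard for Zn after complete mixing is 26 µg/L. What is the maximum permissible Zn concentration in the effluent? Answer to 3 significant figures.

At the limit, (Qr·Cr + Qe·Cₑ)/(Qr + Qe) = 26:
Cₑ = (1009·26 − 849.0·11.00) / 160.0 = 105.6 µg/L.

106 µg/L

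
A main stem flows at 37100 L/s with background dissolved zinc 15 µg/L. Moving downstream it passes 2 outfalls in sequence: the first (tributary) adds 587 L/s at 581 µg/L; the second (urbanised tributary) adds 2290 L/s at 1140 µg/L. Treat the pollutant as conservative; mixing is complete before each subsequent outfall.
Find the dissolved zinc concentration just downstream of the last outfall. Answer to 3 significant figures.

87.8 µg/L

After outfall 1: Q = 37100 + 587.0 = 37690 L/s; C = (37100·15.00 + 587.0·581.0)/37690 = 23.82 µg/L.
After outfall 2: Q = 37690 + 2290 = 39980 L/s; C = (37690·23.82 + 2290·1140)/39980 = 87.75 µg/L.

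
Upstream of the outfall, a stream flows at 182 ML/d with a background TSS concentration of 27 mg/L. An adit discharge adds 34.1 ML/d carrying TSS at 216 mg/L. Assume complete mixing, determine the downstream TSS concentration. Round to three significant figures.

56.8 mg/L

Mass balance: C = (182.0·27.00 + 34.10·216.0) / 216.1 = 12280/216.1 = 56.82 mg/L.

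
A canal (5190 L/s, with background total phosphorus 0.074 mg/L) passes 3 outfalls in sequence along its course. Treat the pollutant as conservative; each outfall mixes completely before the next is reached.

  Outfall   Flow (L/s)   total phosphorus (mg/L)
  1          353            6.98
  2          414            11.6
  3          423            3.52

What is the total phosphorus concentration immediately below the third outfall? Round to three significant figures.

After outfall 1: Q = 5190 + 353.0 = 5543 L/s; C = (5190·0.07400 + 353.0·6.980)/5543 = 0.5138 mg/L.
After outfall 2: Q = 5543 + 414.0 = 5957 L/s; C = (5543·0.5138 + 414.0·11.60)/5957 = 1.284 mg/L.
After outfall 3: Q = 5957 + 423.0 = 6380 L/s; C = (5957·1.284 + 423.0·3.520)/6380 = 1.433 mg/L.

1.43 mg/L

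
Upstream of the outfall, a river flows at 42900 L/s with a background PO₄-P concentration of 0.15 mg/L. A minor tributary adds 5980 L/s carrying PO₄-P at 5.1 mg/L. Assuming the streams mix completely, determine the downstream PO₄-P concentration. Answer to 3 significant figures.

After mixing, C = (42900·0.1500 + 5980·5.100) / 48880 = 36930/48880 = 0.7556 mg/L.

0.756 mg/L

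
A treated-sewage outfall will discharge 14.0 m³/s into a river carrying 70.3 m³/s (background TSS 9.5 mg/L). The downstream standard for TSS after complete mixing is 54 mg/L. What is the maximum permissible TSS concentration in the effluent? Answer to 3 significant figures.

277 mg/L

At the limit, (Qr·Cr + Qe·Cₑ)/(Qr + Qe) = 54:
Cₑ = (84.30·54 − 70.30·9.500) / 14.00 = 277.5 mg/L.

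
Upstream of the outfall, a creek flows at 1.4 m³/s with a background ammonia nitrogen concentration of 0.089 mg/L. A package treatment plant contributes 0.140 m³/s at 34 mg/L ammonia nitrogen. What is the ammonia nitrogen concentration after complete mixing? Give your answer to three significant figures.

3.17 mg/L

After mixing, C = (1.400·0.08900 + 0.1400·34.00) / 1.540 = 4.885/1.540 = 3.172 mg/L.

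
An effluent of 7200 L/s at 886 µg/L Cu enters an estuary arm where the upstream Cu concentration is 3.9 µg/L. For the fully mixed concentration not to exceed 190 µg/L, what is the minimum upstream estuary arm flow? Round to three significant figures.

26900 L/s

Set C_mix = 190: (Q·3.900 + 7200·886.0) / (Q + 7200) = 190
→ Q = 7200·(886.0 − 190)/(190 − 3.900) = 26930 L/s.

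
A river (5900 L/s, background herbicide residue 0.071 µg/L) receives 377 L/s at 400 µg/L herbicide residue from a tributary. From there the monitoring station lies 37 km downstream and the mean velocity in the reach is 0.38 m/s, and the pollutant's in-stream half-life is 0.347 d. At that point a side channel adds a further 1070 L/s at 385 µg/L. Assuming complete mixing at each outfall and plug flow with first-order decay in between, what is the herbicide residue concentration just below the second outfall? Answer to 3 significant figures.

58.2 µg/L

Flow-weighted average: C = (5900·0.07100 + 377.0·400.0) / 6277 = 151200/6277 = 24.09 µg/L; combined flow 6277 L/s.
Travel time t = 37·1000 / 0.38 = 97370 s = 27.05 h.
Half-life 0.347 d → k = ln 2 / 0.347 = 1.998 d⁻¹.
Decay over the reach: 24.09·exp(−kt) = 24.09·0.1053 = 2.536 µg/L.
At the second outfall, C = (6277·2.536 + 1070·385.0) / (6277 + 1070) = 58.24 µg/L.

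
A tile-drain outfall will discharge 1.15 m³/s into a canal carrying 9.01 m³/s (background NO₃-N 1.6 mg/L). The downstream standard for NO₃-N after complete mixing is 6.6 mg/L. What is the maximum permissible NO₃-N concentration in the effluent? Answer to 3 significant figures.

45.8 mg/L

At the limit, (Qr·Cr + Qe·Cₑ)/(Qr + Qe) = 6.6:
Cₑ = (10.16·6.6 − 9.010·1.600) / 1.150 = 45.77 mg/L.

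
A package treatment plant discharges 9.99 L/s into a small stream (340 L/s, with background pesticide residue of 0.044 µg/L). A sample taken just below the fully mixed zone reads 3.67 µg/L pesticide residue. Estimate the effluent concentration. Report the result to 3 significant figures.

Mass balance: 340.0·0.04400 + 9.990·Cₑ = 350.0·3.670
→ Cₑ = (350.0·3.670 − 340.0·0.04400) / 9.990 = 127.1 µg/L.

127 µg/L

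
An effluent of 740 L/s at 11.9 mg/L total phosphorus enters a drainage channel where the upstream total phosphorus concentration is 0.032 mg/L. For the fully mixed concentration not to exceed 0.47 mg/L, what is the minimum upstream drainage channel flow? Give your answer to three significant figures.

Set C_mix = 0.47: (Q·0.03200 + 740.0·11.90) / (Q + 740.0) = 0.47
→ Q = 740.0·(11.90 − 0.47)/(0.47 − 0.03200) = 19310 L/s.

19300 L/s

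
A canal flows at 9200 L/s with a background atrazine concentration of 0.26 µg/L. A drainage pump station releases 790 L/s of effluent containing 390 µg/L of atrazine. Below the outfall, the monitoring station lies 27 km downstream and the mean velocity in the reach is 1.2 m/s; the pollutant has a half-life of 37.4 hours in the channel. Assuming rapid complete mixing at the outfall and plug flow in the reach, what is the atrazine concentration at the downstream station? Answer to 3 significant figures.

27.7 µg/L

Mixed concentration C = ΣQC/ΣQ = (9200·0.2600 + 790.0·390.0) / 9990 = 310500/9990 = 31.08 µg/L.
Travel time t = 27·1000 / 1.2 = 22500 s = 6.250 h.
Half-life 37.4 h → k = ln 2 / 37.4 = 0.01853 h⁻¹ = 0.4448 d⁻¹.
First-order decay: C = 31.08·exp(−k·t) = 31.08·0.8906 = 27.68 µg/L.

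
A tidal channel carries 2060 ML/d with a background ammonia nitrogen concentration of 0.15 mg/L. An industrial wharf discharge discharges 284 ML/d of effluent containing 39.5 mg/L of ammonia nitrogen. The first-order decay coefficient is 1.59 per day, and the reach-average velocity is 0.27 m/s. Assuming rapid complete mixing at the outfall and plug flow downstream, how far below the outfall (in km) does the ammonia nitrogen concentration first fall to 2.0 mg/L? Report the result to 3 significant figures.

13.2 km

Flow-weighted average: C = (2060·0.1500 + 284.0·39.50) / 2344 = 11530/2344 = 4.918 mg/L.
Set 4.918·exp(−k·t) = 2.0 → t = ln(4.918/2.0)/k = 48890 s = 13.58 h.
Distance = v·t = 0.27·48890 = 13200 m = 13.20 km.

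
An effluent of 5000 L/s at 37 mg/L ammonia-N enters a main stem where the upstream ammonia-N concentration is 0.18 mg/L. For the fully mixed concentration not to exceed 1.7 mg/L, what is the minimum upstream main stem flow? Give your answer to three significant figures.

Set C_mix = 1.7: (Q·0.1800 + 5000·37.00) / (Q + 5000) = 1.7
→ Q = 5000·(37.00 − 1.7)/(1.7 − 0.1800) = 116100 L/s.

116000 L/s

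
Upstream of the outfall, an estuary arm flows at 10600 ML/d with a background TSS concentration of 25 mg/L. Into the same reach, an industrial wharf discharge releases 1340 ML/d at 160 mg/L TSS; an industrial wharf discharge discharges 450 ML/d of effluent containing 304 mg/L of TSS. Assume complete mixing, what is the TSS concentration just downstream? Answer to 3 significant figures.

49.7 mg/L

Mass balance: C = (10600·25.00 + 1340·160.0 + 450.0·304.0) / 12390 = 616200/12390 = 49.73 mg/L.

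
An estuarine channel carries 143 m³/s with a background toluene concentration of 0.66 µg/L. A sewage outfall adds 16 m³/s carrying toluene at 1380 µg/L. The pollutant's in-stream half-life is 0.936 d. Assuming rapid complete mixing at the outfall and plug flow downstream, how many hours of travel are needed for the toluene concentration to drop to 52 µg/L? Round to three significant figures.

Flow-weighted average: C = (143.0·0.6600 + 16.00·1380) / 159.0 = 22170/159.0 = 139.5 µg/L.
Half-life 0.936 d → k = ln 2 / 0.936 = 0.7405 d⁻¹.
139.5·exp(−k·t) = 52 → t = ln(139.5/52)/k = 115100 s = 31.97 h.

32.0 h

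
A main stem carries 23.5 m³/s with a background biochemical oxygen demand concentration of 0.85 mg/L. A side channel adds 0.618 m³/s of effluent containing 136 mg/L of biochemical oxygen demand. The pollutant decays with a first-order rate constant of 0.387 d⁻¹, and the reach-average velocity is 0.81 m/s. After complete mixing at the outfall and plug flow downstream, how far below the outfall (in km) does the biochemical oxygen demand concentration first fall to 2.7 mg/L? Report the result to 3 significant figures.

84.7 km

Mixed concentration C = ΣQC/ΣQ = (23.50·0.8500 + 0.6180·136.0) / 24.12 = 104.0/24.12 = 4.313 mg/L.
Set 4.313·exp(−k·t) = 2.7 → t = ln(4.313/2.7)/k = 104600 s = 29.05 h.
Distance = v·t = 0.81·104600 = 84700 m = 84.70 km.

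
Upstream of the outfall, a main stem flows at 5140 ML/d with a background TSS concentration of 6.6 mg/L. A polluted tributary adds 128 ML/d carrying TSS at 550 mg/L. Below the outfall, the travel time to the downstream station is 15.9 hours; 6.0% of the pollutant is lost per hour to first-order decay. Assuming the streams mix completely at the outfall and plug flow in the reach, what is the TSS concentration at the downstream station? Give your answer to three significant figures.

7.40 mg/L

Mixed concentration C = ΣQC/ΣQ = (5140·6.600 + 128.0·550.0) / 5268 = 104300/5268 = 19.80 mg/L.
6.0%/h lost → k = −ln(1 − 0.06) = 0.06188 h⁻¹.
First-order decay: C = 19.80·exp(−k·t) = 19.80·0.3739 = 7.404 mg/L.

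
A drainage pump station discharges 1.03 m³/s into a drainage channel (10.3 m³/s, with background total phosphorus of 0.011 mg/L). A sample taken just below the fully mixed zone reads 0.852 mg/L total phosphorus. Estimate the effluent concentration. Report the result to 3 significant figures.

9.26 mg/L

Mass balance: 10.30·0.01100 + 1.030·Cₑ = 11.33·0.8520
→ Cₑ = (11.33·0.8520 − 10.30·0.01100) / 1.030 = 9.262 mg/L.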